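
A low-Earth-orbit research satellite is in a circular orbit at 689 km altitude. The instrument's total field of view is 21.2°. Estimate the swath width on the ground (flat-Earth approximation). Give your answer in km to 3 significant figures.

Half-angle = 21.2°/2 = 10.6°.
Swath width ≈ 2h·tan(θ/2) = 2 × 689 × tan(10.6°) = 257.9 km.

258 km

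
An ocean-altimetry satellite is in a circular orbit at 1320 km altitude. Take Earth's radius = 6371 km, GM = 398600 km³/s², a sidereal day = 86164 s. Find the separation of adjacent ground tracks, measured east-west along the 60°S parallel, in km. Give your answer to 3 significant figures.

Semi-major axis a = 6371 + 1320 = 7691 km. Period T = 2π√(a³/μ) = 2π√(7691³/398600) = 6712.5 s = 111.88 min.
Node shift per orbit = (6712.5/86164) × 360° = 28.05°.
Equatorial spacing = 28.05 × 111.2 km/° = 3119 km.
At 60° latitude, spacing = 3119 × cos(60°) = 1559 km.

1560 km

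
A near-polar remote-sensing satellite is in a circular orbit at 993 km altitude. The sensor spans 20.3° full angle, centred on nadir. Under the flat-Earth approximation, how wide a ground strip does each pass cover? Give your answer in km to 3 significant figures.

356 km

Half-angle = 20.3°/2 = 10.15°.
Swath width ≈ 2h·tan(θ/2) = 2 × 993 × tan(10.15°) = 355.5 km.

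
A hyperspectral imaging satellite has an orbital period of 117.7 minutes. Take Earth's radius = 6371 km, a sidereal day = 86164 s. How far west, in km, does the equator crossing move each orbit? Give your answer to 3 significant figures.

3280 km

T = 117.7 min = 7062.0 s.
During one orbit Earth rotates (7062.0 / 86164) × 360° = 29.51°.
At the equator that is 29.51° × (2π·6371/360) km/° = 29.51 × 111.2 = 3281 km.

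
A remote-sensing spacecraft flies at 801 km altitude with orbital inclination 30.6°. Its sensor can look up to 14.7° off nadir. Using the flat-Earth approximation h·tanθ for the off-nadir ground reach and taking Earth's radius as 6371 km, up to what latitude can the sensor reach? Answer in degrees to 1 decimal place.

For a prograde orbit the ground track reaches latitude ±i = ±30.6°.
Sensor half-swath on the ground ≈ 801·tan(14.7°) = 210 km = 1.89° of latitude.
Maximum observable latitude ≈ 30.6 + 1.89 = 32.5°.

32.5°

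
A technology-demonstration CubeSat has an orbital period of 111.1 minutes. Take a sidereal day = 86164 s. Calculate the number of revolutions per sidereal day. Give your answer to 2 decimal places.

12.93

T = 111.1 min = 6666.0 s.
Orbits per sidereal day = 86164 / 6666.0 = 12.926.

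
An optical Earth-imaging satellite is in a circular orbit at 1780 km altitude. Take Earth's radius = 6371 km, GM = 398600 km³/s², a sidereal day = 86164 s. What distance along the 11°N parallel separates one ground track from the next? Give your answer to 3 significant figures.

3340 km

Semi-major axis a = 6371 + 1780 = 8151 km. Period T = 2π√(a³/μ) = 2π√(8151³/398600) = 7323.6 s = 122.06 min.
Node shift per orbit = (7323.6/86164) × 360° = 30.60°.
Equatorial spacing = 30.60 × 111.2 km/° = 3402 km.
At 11° latitude, spacing = 3402 × cos(11°) = 3340 km.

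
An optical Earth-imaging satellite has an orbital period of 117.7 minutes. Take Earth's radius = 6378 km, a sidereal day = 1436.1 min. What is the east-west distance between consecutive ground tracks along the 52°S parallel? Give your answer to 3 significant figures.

2020 km

T = 117.7 min = 7062.0 s.
Node shift per orbit = (7062.0/86166) × 360° = 29.50°.
Equatorial spacing = 29.50 × 111.3 km/° = 3284 km.
At 52° latitude, spacing = 3284 × cos(52°) = 2022 km.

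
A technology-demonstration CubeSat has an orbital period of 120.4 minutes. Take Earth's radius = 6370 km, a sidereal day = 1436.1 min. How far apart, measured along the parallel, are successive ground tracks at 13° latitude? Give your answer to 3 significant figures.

3270 km

T = 120.4 min = 7224.0 s.
Node shift per orbit = (7224.0/86166) × 360° = 30.18°.
Equatorial spacing = 30.18 × 111.2 km/° = 3356 km.
At 13° latitude, spacing = 3356 × cos(13°) = 3270 km.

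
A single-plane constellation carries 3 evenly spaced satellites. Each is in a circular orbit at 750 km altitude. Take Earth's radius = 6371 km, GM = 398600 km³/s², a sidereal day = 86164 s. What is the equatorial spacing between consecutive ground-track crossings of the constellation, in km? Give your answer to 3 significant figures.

Semi-major axis a = 6371 + 750 = 7121 km. Period T = 2π√(a³/μ) = 2π√(7121³/398600) = 5980.3 s = 99.67 min.
Single-satellite node shift = (5980.3/86164) × 360° = 24.99°.
With 3 satellites evenly phased, successive equator crossings are 24.99/3 = 8.329° apart.
That is 8.329 × 111.2 = 926 km at the equator.

926 km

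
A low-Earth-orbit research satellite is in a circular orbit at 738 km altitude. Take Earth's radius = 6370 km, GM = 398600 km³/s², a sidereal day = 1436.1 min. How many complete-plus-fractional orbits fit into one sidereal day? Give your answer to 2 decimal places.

14.45

Semi-major axis a = 6370 + 738 = 7108 km. Period T = 2π√(a³/μ) = 2π√(7108³/398600) = 5963.9 s = 99.40 min.
Orbits per sidereal day = 86166 / 5963.9 = 14.448.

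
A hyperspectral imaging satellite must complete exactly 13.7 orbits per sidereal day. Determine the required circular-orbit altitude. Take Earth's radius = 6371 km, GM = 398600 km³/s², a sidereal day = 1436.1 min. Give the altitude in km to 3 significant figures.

Required period T = 86166 / 13.7 = 6289.5 s.
From T = 2π√(a³/μ): a = (μ T²/4π²)^(1/3) = (398600 × 6289.5² / 4π²)^(1/3) = 7364 km.
Altitude h = a − R = 7364 − 6371 = 993 km.

993 km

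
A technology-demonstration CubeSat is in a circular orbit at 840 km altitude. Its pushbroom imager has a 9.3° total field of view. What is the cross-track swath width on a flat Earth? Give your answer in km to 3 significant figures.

Half-angle = 9.3°/2 = 4.65°.
Swath width ≈ 2h·tan(θ/2) = 2 × 840 × tan(4.65°) = 136.6 km.

137 km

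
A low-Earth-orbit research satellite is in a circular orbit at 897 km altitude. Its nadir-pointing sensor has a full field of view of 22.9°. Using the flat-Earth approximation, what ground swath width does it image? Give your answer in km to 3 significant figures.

Half-angle = 22.9°/2 = 11.45°.
Swath width ≈ 2h·tan(θ/2) = 2 × 897 × tan(11.45°) = 363.4 km.

363 km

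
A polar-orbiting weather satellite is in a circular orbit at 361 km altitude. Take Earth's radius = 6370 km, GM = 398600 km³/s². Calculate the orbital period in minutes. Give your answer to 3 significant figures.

Semi-major axis a = 6370 + 361 = 6731 km. Period T = 2π√(a³/μ) = 2π√(6731³/398600) = 5495.8 s = 91.60 min.

91.6 min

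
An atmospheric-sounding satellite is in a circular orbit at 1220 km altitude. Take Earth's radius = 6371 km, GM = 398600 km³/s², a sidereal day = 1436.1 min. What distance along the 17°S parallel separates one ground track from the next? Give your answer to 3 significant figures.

2920 km

Semi-major axis a = 6371 + 1220 = 7591 km. Period T = 2π√(a³/μ) = 2π√(7591³/398600) = 6582.0 s = 109.70 min.
Node shift per orbit = (6582.0/86166) × 360° = 27.50°.
Equatorial spacing = 27.50 × 111.2 km/° = 3058 km.
At 17° latitude, spacing = 3058 × cos(17°) = 2924 km.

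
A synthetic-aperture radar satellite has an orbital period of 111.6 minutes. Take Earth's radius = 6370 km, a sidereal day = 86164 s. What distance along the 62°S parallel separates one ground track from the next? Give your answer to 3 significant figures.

T = 111.6 min = 6696.0 s.
Node shift per orbit = (6696.0/86164) × 360° = 27.98°.
Equatorial spacing = 27.98 × 111.2 km/° = 3110 km.
At 62° latitude, spacing = 3110 × cos(62°) = 1460 km.

1460 km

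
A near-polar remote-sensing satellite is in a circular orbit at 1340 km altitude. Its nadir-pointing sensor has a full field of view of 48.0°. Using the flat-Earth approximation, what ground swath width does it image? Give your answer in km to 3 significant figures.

Half-angle = 48.0°/2 = 24°.
Swath width ≈ 2h·tan(θ/2) = 2 × 1340 × tan(24°) = 1193.2 km.

1190 km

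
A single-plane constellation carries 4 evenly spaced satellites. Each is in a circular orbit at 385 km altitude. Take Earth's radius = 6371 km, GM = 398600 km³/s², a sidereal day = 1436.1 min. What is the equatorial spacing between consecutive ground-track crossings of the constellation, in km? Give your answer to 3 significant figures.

Semi-major axis a = 6371 + 385 = 6756 km. Period T = 2π√(a³/μ) = 2π√(6756³/398600) = 5526.4 s = 92.11 min.
Single-satellite node shift = (5526.4/86166) × 360° = 23.09°.
With 4 satellites evenly phased, successive equator crossings are 23.09/4 = 5.772° apart.
That is 5.772 × 111.2 = 642 km at the equator.

642 km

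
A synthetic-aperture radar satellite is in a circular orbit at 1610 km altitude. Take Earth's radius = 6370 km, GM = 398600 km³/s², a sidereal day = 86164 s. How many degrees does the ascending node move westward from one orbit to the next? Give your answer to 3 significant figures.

Semi-major axis a = 6370 + 1610 = 7980 km. Period T = 2π√(a³/μ) = 2π√(7980³/398600) = 7094.4 s = 118.24 min.
During one orbit Earth rotates (7094.4 / 86164) × 360° = 29.64°.

29.6°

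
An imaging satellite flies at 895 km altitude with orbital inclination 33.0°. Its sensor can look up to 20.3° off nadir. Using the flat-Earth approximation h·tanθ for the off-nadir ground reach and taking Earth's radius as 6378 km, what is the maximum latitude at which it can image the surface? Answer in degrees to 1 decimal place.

36.0°

For a prograde orbit the ground track reaches latitude ±i = ±33.0°.
Sensor half-swath on the ground ≈ 895·tan(20.3°) = 331 km = 2.97° of latitude.
Maximum observable latitude ≈ 33.0 + 2.97 = 36.0°.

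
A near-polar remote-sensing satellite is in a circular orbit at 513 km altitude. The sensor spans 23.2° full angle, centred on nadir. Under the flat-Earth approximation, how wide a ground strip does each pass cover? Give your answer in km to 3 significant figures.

211 km

Half-angle = 23.2°/2 = 11.6°.
Swath width ≈ 2h·tan(θ/2) = 2 × 513 × tan(11.6°) = 210.6 km.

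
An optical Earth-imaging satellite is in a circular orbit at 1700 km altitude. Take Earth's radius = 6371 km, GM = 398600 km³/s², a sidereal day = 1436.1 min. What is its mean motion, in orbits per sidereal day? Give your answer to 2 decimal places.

11.94

Semi-major axis a = 6371 + 1700 = 8071 km. Period T = 2π√(a³/μ) = 2π√(8071³/398600) = 7216.1 s = 120.27 min.
Orbits per sidereal day = 86166 / 7216.1 = 11.941.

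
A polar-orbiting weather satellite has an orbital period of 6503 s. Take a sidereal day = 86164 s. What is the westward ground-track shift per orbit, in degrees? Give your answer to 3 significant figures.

27.2°

During one orbit Earth rotates (6503.0 / 86164) × 360° = 27.17°.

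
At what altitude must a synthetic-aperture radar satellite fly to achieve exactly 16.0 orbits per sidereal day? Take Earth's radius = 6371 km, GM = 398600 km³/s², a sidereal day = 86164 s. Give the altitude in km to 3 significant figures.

Required period T = 86164 / 16.0 = 5385.2 s.
From T = 2π√(a³/μ): a = (μ T²/4π²)^(1/3) = (398600 × 5385.2² / 4π²)^(1/3) = 6640 km.
Altitude h = a − R = 6640 − 6371 = 269 km.

269 km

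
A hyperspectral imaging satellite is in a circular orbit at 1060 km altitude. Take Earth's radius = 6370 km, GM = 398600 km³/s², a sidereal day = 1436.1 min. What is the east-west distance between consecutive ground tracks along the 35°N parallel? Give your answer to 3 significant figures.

Semi-major axis a = 6370 + 1060 = 7430 km. Period T = 2π√(a³/μ) = 2π√(7430³/398600) = 6373.7 s = 106.23 min.
Node shift per orbit = (6373.7/86166) × 360° = 26.63°.
Equatorial spacing = 26.63 × 111.2 km/° = 2961 km.
At 35° latitude, spacing = 2961 × cos(35°) = 2425 km.

2430 km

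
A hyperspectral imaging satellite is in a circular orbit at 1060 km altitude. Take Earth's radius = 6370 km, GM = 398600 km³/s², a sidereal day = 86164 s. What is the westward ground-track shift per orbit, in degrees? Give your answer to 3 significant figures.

26.6°

Semi-major axis a = 6370 + 1060 = 7430 km. Period T = 2π√(a³/μ) = 2π√(7430³/398600) = 6373.7 s = 106.23 min.
During one orbit Earth rotates (6373.7 / 86164) × 360° = 26.63°.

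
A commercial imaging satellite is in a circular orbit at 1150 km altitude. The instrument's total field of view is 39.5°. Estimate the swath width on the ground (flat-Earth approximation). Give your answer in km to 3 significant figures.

Half-angle = 39.5°/2 = 19.75°.
Swath width ≈ 2h·tan(θ/2) = 2 × 1150 × tan(19.75°) = 825.8 km.

826 km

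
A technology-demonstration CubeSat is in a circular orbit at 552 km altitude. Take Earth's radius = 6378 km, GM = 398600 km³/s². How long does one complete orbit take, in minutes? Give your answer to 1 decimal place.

95.7 min

Semi-major axis a = 6378 + 552 = 6930 km. Period T = 2π√(a³/μ) = 2π√(6930³/398600) = 5741.3 s = 95.69 min.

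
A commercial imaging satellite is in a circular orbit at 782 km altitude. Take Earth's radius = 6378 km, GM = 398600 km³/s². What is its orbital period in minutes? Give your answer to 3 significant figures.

100 min

Semi-major axis a = 6378 + 782 = 7160 km. Period T = 2π√(a³/μ) = 2π√(7160³/398600) = 6029.5 s = 100.49 min.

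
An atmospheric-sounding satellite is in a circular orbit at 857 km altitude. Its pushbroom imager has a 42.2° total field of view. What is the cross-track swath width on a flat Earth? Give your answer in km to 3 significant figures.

661 km

Half-angle = 42.2°/2 = 21.1°.
Swath width ≈ 2h·tan(θ/2) = 2 × 857 × tan(21.1°) = 661.4 km.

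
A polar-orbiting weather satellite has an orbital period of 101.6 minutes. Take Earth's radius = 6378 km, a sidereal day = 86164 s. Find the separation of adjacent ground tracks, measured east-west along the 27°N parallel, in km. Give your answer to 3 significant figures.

2530 km

T = 101.6 min = 6096.0 s.
Node shift per orbit = (6096.0/86164) × 360° = 25.47°.
Equatorial spacing = 25.47 × 111.3 km/° = 2835 km.
At 27° latitude, spacing = 2835 × cos(27°) = 2526 km.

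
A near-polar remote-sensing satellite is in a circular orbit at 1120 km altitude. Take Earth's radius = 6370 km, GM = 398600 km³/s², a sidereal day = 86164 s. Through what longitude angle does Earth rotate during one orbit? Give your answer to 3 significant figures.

Semi-major axis a = 6370 + 1120 = 7490 km. Period T = 2π√(a³/μ) = 2π√(7490³/398600) = 6451.1 s = 107.52 min.
During one orbit Earth rotates (6451.1 / 86164) × 360° = 26.95°.

27.0°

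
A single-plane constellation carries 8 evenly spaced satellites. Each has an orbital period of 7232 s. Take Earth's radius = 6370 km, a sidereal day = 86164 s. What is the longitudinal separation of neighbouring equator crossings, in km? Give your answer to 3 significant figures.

Single-satellite node shift = (7232.0/86164) × 360° = 30.22°.
With 8 satellites evenly phased, successive equator crossings are 30.22/8 = 3.777° apart.
That is 3.777 × 111.2 = 420 km at the equator.

420 km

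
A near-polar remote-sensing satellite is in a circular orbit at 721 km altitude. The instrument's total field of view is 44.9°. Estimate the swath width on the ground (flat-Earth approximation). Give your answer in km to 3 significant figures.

Half-angle = 44.9°/2 = 22.45°.
Swath width ≈ 2h·tan(θ/2) = 2 × 721 × tan(22.45°) = 595.8 km.

596 km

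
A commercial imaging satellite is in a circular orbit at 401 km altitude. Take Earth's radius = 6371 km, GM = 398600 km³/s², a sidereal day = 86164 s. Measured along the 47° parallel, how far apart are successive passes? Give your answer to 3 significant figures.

Semi-major axis a = 6371 + 401 = 6772 km. Period T = 2π√(a³/μ) = 2π√(6772³/398600) = 5546.1 s = 92.43 min.
Node shift per orbit = (5546.1/86164) × 360° = 23.17°.
Equatorial spacing = 23.17 × 111.2 km/° = 2577 km.
At 47° latitude, spacing = 2577 × cos(47°) = 1757 km.

1760 km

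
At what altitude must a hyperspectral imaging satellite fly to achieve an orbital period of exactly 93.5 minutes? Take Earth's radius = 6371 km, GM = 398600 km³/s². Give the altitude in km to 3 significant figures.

453 km

T = 93.5 min = 5610.0 s.
From T = 2π√(a³/μ): a = (μ T²/4π²)^(1/3) = (398600 × 5610.0² / 4π²)^(1/3) = 6824 km.
Altitude h = a − R = 6824 − 6371 = 453 km.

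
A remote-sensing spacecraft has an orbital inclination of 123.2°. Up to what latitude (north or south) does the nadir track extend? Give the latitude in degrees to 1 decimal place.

56.8°

Retrograde orbit: the ground track reaches ±(180° − i) = ±(180 − 123.2) = ±56.8°.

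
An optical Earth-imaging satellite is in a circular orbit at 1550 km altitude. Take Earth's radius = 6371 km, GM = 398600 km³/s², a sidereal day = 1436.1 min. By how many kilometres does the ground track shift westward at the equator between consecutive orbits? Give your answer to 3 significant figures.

3260 km

Semi-major axis a = 6371 + 1550 = 7921 km. Period T = 2π√(a³/μ) = 2π√(7921³/398600) = 7015.9 s = 116.93 min.
During one orbit Earth rotates (7015.9 / 86166) × 360° = 29.31°.
At the equator that is 29.31° × (2π·6371/360) km/° = 29.31 × 111.2 = 3259 km.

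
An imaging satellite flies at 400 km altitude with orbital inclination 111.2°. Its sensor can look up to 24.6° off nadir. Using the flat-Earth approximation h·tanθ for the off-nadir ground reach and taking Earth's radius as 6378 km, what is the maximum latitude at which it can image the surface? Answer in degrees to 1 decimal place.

Retrograde orbit: the ground track reaches ±(180° − i) = ±(180 − 111.2) = ±68.8°.
Sensor half-swath on the ground ≈ 400·tan(24.6°) = 183 km = 1.65° of latitude.
Maximum observable latitude ≈ 68.8 + 1.65 = 70.4°.

70.4°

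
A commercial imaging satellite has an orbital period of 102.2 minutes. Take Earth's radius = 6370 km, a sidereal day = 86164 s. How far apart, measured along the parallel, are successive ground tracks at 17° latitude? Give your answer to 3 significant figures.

T = 102.2 min = 6132.0 s.
Node shift per orbit = (6132.0/86164) × 360° = 25.62°.
Equatorial spacing = 25.62 × 111.2 km/° = 2848 km.
At 17° latitude, spacing = 2848 × cos(17°) = 2724 km.

2720 km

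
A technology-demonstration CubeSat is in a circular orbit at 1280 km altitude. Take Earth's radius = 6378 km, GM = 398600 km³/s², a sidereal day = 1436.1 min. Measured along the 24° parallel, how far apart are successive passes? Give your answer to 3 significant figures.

Semi-major axis a = 6378 + 1280 = 7658 km. Period T = 2π√(a³/μ) = 2π√(7658³/398600) = 6669.4 s = 111.16 min.
Node shift per orbit = (6669.4/86166) × 360° = 27.86°.
Equatorial spacing = 27.86 × 111.3 km/° = 3102 km.
At 24° latitude, spacing = 3102 × cos(24°) = 2834 km.

2830 km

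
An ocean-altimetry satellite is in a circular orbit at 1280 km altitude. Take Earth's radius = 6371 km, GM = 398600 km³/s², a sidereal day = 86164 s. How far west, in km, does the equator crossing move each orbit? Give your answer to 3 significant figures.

Semi-major axis a = 6371 + 1280 = 7651 km. Period T = 2π√(a³/μ) = 2π√(7651³/398600) = 6660.2 s = 111.00 min.
During one orbit Earth rotates (6660.2 / 86164) × 360° = 27.83°.
At the equator that is 27.83° × (2π·6371/360) km/° = 27.83 × 111.2 = 3094 km.

3090 km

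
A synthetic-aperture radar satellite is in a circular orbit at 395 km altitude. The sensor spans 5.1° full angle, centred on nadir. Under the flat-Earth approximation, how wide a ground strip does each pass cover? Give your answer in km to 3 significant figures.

Half-angle = 5.1°/2 = 2.55°.
Swath width ≈ 2h·tan(θ/2) = 2 × 395 × tan(2.55°) = 35.2 km.

35.2 km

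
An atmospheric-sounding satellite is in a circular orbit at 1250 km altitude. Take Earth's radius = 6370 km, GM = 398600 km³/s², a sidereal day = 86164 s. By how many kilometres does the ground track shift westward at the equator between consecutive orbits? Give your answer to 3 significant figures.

3070 km

Semi-major axis a = 6370 + 1250 = 7620 km. Period T = 2π√(a³/μ) = 2π√(7620³/398600) = 6619.8 s = 110.33 min.
During one orbit Earth rotates (6619.8 / 86164) × 360° = 27.66°.
At the equator that is 27.66° × (2π·6370/360) km/° = 27.66 × 111.2 = 3075 km.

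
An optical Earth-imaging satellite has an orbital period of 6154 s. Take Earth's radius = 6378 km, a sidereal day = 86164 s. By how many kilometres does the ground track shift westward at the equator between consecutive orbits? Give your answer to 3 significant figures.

2860 km

During one orbit Earth rotates (6154.0 / 86164) × 360° = 25.71°.
At the equator that is 25.71° × (2π·6378/360) km/° = 25.71 × 111.3 = 2862 km.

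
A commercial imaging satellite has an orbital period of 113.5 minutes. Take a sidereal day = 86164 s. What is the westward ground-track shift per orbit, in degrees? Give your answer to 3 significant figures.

T = 113.5 min = 6810.0 s.
During one orbit Earth rotates (6810.0 / 86164) × 360° = 28.45°.

28.5°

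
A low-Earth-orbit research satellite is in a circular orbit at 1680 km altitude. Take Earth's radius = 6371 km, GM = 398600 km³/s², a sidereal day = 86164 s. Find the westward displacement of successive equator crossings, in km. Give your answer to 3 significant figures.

3340 km

Semi-major axis a = 6371 + 1680 = 8051 km. Period T = 2π√(a³/μ) = 2π√(8051³/398600) = 7189.3 s = 119.82 min.
During one orbit Earth rotates (7189.3 / 86164) × 360° = 30.04°.
At the equator that is 30.04° × (2π·6371/360) km/° = 30.04 × 111.2 = 3340 km.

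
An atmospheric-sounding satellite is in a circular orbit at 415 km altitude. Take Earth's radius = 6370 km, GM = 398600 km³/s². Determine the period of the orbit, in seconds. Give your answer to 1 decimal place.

5562.1 seconds

Semi-major axis a = 6370 + 415 = 6785 km. Period T = 2π√(a³/μ) = 2π√(6785³/398600) = 5562.1 s = 92.70 min.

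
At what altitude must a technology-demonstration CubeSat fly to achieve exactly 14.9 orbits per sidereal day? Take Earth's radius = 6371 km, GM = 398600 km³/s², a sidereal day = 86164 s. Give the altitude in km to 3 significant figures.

Required period T = 86164 / 14.9 = 5782.8 s.
From T = 2π√(a³/μ): a = (μ T²/4π²)^(1/3) = (398600 × 5782.8² / 4π²)^(1/3) = 6963 km.
Altitude h = a − R = 6963 − 6371 = 592 km.

592 km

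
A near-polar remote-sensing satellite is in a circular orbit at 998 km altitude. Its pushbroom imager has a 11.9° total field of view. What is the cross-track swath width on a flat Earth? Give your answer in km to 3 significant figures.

Half-angle = 11.9°/2 = 5.95°.
Swath width ≈ 2h·tan(θ/2) = 2 × 998 × tan(5.95°) = 208.0 km.

208 km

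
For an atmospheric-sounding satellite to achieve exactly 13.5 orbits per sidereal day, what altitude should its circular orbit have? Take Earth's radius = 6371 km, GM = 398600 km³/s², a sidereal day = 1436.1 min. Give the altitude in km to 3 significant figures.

Required period T = 86166 / 13.5 = 6382.7 s.
From T = 2π√(a³/μ): a = (μ T²/4π²)^(1/3) = (398600 × 6382.7² / 4π²)^(1/3) = 7437 km.
Altitude h = a − R = 7437 − 6371 = 1066 km.

1070 km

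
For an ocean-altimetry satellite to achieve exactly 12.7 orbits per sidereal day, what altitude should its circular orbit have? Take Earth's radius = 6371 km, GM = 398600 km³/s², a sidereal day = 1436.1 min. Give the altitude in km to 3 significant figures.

1380 km

Required period T = 86166 / 12.7 = 6784.7 s.
From T = 2π√(a³/μ): a = (μ T²/4π²)^(1/3) = (398600 × 6784.7² / 4π²)^(1/3) = 7746 km.
Altitude h = a − R = 7746 − 6371 = 1375 km.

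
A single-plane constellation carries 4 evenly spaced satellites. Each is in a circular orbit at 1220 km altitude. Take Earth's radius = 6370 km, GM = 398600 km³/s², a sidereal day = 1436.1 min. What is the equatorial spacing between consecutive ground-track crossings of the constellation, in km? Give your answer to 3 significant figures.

Semi-major axis a = 6370 + 1220 = 7590 km. Period T = 2π√(a³/μ) = 2π√(7590³/398600) = 6580.7 s = 109.68 min.
Single-satellite node shift = (6580.7/86166) × 360° = 27.49°.
With 4 satellites evenly phased, successive equator crossings are 27.49/4 = 6.874° apart.
That is 6.874 × 111.2 = 764 km at the equator.

764 km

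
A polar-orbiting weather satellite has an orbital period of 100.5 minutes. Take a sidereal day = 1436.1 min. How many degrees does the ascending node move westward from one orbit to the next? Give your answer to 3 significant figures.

25.2°

T = 100.5 min = 6030.0 s.
During one orbit Earth rotates (6030.0 / 86166) × 360° = 25.19°.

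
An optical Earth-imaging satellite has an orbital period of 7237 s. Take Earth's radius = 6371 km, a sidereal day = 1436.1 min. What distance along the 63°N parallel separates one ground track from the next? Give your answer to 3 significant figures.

1530 km

Node shift per orbit = (7237.0/86166) × 360° = 30.24°.
Equatorial spacing = 30.24 × 111.2 km/° = 3362 km.
At 63° latitude, spacing = 3362 × cos(63°) = 1526 km.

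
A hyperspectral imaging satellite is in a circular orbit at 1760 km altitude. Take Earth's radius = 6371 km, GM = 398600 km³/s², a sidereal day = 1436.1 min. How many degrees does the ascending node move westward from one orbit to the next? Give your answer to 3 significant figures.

30.5°

Semi-major axis a = 6371 + 1760 = 8131 km. Period T = 2π√(a³/μ) = 2π√(8131³/398600) = 7296.7 s = 121.61 min.
During one orbit Earth rotates (7296.7 / 86166) × 360° = 30.49°.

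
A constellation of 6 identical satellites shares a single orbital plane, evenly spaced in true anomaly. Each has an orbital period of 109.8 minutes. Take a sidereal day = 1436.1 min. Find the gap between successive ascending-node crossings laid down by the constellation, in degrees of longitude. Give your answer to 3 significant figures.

4.59°

T = 109.8 min = 6588.0 s.
Single-satellite node shift = (6588.0/86166) × 360° = 27.52°.
With 6 satellites evenly phased, successive equator crossings are 27.52/6 = 4.587° apart.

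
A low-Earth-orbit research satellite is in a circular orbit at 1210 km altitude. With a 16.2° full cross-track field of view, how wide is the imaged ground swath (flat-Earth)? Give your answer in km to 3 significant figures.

Half-angle = 16.2°/2 = 8.1°.
Swath width ≈ 2h·tan(θ/2) = 2 × 1210 × tan(8.1°) = 344.4 km.

344 km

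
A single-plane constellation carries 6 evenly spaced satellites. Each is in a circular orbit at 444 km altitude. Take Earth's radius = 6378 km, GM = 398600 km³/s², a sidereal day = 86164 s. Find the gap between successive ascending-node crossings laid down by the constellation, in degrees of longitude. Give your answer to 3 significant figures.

3.90°

Semi-major axis a = 6378 + 444 = 6822 km. Period T = 2π√(a³/μ) = 2π√(6822³/398600) = 5607.6 s = 93.46 min.
Single-satellite node shift = (5607.6/86164) × 360° = 23.43°.
With 6 satellites evenly phased, successive equator crossings are 23.43/6 = 3.905° apart.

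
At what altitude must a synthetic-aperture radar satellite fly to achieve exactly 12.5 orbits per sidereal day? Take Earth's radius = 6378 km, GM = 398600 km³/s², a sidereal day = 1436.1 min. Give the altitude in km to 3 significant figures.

Required period T = 86166 / 12.5 = 6893.3 s.
From T = 2π√(a³/μ): a = (μ T²/4π²)^(1/3) = (398600 × 6893.3² / 4π²)^(1/3) = 7828 km.
Altitude h = a − R = 7828 − 6378 = 1450 km.

1450 km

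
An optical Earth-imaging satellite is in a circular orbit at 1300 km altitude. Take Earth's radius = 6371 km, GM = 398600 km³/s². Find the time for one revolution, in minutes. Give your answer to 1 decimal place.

Semi-major axis a = 6371 + 1300 = 7671 km. Period T = 2π√(a³/μ) = 2π√(7671³/398600) = 6686.4 s = 111.44 min.

111.4 min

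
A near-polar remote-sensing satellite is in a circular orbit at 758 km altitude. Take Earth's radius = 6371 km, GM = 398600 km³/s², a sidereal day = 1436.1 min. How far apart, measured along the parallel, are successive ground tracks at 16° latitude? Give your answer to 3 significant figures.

Semi-major axis a = 6371 + 758 = 7129 km. Period T = 2π√(a³/μ) = 2π√(7129³/398600) = 5990.4 s = 99.84 min.
Node shift per orbit = (5990.4/86166) × 360° = 25.03°.
Equatorial spacing = 25.03 × 111.2 km/° = 2783 km.
At 16° latitude, spacing = 2783 × cos(16°) = 2675 km.

2680 km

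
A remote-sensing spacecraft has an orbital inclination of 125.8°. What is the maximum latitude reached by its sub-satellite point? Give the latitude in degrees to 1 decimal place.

54.2°

Retrograde orbit: the ground track reaches ±(180° − i) = ±(180 − 125.8) = ±54.2°.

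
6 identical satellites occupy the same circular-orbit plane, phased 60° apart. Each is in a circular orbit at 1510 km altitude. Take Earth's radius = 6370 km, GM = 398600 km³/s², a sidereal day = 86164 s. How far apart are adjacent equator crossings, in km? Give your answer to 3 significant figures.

Semi-major axis a = 6370 + 1510 = 7880 km. Period T = 2π√(a³/μ) = 2π√(7880³/398600) = 6961.5 s = 116.02 min.
Single-satellite node shift = (6961.5/86164) × 360° = 29.09°.
With 6 satellites evenly phased, successive equator crossings are 29.09/6 = 4.848° apart.
That is 4.848 × 111.2 = 539 km at the equator.

539 km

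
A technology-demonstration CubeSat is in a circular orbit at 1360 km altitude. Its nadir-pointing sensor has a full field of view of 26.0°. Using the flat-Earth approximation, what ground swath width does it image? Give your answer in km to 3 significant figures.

Half-angle = 26.0°/2 = 13°.
Swath width ≈ 2h·tan(θ/2) = 2 × 1360 × tan(13°) = 628.0 km.

628 km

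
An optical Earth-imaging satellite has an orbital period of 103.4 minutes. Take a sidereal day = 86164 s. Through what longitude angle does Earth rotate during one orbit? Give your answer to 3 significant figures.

25.9°

T = 103.4 min = 6204.0 s.
During one orbit Earth rotates (6204.0 / 86164) × 360° = 25.92°.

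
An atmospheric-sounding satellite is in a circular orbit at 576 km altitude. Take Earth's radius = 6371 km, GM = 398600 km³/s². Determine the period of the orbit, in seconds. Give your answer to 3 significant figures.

Semi-major axis a = 6371 + 576 = 6947 km. Period T = 2π√(a³/μ) = 2π√(6947³/398600) = 5762.4 s = 96.04 min.

5760 seconds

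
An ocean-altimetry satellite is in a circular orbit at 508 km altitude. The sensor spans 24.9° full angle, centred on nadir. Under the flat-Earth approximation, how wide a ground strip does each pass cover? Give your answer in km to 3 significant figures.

224 km

Half-angle = 24.9°/2 = 12.45°.
Swath width ≈ 2h·tan(θ/2) = 2 × 508 × tan(12.45°) = 224.3 km.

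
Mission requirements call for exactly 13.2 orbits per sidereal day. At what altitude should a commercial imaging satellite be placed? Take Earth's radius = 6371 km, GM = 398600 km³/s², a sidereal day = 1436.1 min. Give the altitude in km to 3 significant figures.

Required period T = 86166 / 13.2 = 6527.7 s.
From T = 2π√(a³/μ): a = (μ T²/4π²)^(1/3) = (398600 × 6527.7² / 4π²)^(1/3) = 7549 km.
Altitude h = a − R = 7549 − 6371 = 1178 km.

1180 km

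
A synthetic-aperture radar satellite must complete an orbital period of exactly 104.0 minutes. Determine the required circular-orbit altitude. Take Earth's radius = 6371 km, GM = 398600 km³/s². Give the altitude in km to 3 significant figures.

T = 104.0 min = 6240.0 s.
From T = 2π√(a³/μ): a = (μ T²/4π²)^(1/3) = (398600 × 6240.0² / 4π²)^(1/3) = 7326 km.
Altitude h = a − R = 7326 − 6371 = 955 km.

955 km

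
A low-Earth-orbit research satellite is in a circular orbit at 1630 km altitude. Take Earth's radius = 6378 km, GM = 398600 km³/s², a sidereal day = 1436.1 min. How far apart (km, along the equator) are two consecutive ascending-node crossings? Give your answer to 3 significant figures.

3320 km

Semi-major axis a = 6378 + 1630 = 8008 km. Period T = 2π√(a³/μ) = 2π√(8008³/398600) = 7131.8 s = 118.86 min.
During one orbit Earth rotates (7131.8 / 86166) × 360° = 29.80°.
At the equator that is 29.80° × (2π·6378/360) km/° = 29.80 × 111.3 = 3317 km.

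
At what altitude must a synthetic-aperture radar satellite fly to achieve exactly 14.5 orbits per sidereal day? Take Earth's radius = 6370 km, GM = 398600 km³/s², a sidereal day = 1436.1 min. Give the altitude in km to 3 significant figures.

Required period T = 86166 / 14.5 = 5942.5 s.
From T = 2π√(a³/μ): a = (μ T²/4π²)^(1/3) = (398600 × 5942.5² / 4π²)^(1/3) = 7091 km.
Altitude h = a − R = 7091 − 6370 = 721 km.

721 km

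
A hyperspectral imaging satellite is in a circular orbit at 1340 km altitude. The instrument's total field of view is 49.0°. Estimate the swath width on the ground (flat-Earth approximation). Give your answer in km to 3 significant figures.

Half-angle = 49.0°/2 = 24.5°.
Swath width ≈ 2h·tan(θ/2) = 2 × 1340 × tan(24.5°) = 1221.3 km.

1220 km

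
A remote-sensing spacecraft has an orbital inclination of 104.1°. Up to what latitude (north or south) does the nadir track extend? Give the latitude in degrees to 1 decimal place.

Retrograde orbit: the ground track reaches ±(180° − i) = ±(180 − 104.1) = ±75.9°.

75.9°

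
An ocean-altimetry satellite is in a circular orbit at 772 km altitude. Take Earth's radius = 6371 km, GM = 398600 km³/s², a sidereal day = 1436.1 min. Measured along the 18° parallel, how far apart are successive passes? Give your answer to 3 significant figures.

Semi-major axis a = 6371 + 772 = 7143 km. Period T = 2π√(a³/μ) = 2π√(7143³/398600) = 6008.0 s = 100.13 min.
Node shift per orbit = (6008.0/86166) × 360° = 25.10°.
Equatorial spacing = 25.10 × 111.2 km/° = 2791 km.
At 18° latitude, spacing = 2791 × cos(18°) = 2655 km.

2650 km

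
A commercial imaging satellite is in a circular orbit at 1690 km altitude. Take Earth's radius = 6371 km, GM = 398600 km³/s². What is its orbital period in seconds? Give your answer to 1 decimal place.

Semi-major axis a = 6371 + 1690 = 8061 km. Period T = 2π√(a³/μ) = 2π√(8061³/398600) = 7202.7 s = 120.04 min.

7202.7 seconds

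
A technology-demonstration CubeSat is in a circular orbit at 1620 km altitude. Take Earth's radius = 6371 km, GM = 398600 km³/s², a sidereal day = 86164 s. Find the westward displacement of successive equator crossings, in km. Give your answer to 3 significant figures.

Semi-major axis a = 6371 + 1620 = 7991 km. Period T = 2π√(a³/μ) = 2π√(7991³/398600) = 7109.1 s = 118.48 min.
During one orbit Earth rotates (7109.1 / 86164) × 360° = 29.70°.
At the equator that is 29.70° × (2π·6371/360) km/° = 29.70 × 111.2 = 3303 km.

3300 km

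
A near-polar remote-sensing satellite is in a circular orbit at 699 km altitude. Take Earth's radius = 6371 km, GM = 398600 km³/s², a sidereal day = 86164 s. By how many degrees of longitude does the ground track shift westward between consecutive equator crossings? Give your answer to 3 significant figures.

Semi-major axis a = 6371 + 699 = 7070 km. Period T = 2π√(a³/μ) = 2π√(7070³/398600) = 5916.2 s = 98.60 min.
During one orbit Earth rotates (5916.2 / 86164) × 360° = 24.72°.

24.7°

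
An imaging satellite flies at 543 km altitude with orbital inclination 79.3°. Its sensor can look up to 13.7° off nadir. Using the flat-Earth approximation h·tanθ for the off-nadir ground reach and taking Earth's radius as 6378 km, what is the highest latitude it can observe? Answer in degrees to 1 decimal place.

For a prograde orbit the ground track reaches latitude ±i = ±79.3°.
Sensor half-swath on the ground ≈ 543·tan(13.7°) = 132 km = 1.19° of latitude.
Maximum observable latitude ≈ 79.3 + 1.19 = 80.5°.

80.5°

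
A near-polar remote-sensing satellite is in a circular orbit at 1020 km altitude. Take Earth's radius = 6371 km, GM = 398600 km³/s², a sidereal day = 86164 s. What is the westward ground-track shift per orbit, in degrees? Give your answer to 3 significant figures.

Semi-major axis a = 6371 + 1020 = 7391 km. Period T = 2π√(a³/μ) = 2π√(7391³/398600) = 6323.6 s = 105.39 min.
During one orbit Earth rotates (6323.6 / 86164) × 360° = 26.42°.

26.4°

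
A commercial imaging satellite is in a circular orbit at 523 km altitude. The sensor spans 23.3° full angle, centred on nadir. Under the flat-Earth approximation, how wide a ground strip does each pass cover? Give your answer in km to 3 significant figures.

216 km

Half-angle = 23.3°/2 = 11.65°.
Swath width ≈ 2h·tan(θ/2) = 2 × 523 × tan(11.65°) = 215.7 km.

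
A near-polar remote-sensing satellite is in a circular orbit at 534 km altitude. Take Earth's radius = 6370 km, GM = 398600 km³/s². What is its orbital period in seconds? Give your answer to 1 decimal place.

Semi-major axis a = 6370 + 534 = 6904 km. Period T = 2π√(a³/μ) = 2π√(6904³/398600) = 5709.0 s = 95.15 min.

5709.0 seconds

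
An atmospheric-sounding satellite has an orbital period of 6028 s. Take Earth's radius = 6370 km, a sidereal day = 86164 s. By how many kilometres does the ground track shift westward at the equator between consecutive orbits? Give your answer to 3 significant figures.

2800 km

During one orbit Earth rotates (6028.0 / 86164) × 360° = 25.19°.
At the equator that is 25.19° × (2π·6370/360) km/° = 25.19 × 111.2 = 2800 km.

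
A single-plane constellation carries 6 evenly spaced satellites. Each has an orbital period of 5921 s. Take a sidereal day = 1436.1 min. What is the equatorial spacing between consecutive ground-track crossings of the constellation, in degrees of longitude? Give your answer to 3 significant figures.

Single-satellite node shift = (5921.0/86166) × 360° = 24.74°.
With 6 satellites evenly phased, successive equator crossings are 24.74/6 = 4.123° apart.

4.12°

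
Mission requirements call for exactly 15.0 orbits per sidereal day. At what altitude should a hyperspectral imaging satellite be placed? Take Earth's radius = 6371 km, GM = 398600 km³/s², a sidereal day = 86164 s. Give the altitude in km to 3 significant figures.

561 km

Required period T = 86164 / 15.0 = 5744.3 s.
From T = 2π√(a³/μ): a = (μ T²/4π²)^(1/3) = (398600 × 5744.3² / 4π²)^(1/3) = 6932 km.
Altitude h = a − R = 6932 − 6371 = 561 km.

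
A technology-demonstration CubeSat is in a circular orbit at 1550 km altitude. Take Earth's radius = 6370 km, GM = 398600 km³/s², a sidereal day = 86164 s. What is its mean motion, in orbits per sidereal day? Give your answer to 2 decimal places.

12.28

Semi-major axis a = 6370 + 1550 = 7920 km. Period T = 2π√(a³/μ) = 2π√(7920³/398600) = 7014.5 s = 116.91 min.
Orbits per sidereal day = 86164 / 7014.5 = 12.284.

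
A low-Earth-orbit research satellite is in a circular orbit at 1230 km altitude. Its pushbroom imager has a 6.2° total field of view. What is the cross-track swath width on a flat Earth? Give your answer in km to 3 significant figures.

133 km

Half-angle = 6.2°/2 = 3.1°.
Swath width ≈ 2h·tan(θ/2) = 2 × 1230 × tan(3.1°) = 133.2 km.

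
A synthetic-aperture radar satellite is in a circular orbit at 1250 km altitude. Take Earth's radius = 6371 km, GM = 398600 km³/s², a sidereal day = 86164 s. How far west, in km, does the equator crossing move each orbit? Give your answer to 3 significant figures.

Semi-major axis a = 6371 + 1250 = 7621 km. Period T = 2π√(a³/μ) = 2π√(7621³/398600) = 6621.1 s = 110.35 min.
During one orbit Earth rotates (6621.1 / 86164) × 360° = 27.66°.
At the equator that is 27.66° × (2π·6371/360) km/° = 27.66 × 111.2 = 3076 km.

3080 km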